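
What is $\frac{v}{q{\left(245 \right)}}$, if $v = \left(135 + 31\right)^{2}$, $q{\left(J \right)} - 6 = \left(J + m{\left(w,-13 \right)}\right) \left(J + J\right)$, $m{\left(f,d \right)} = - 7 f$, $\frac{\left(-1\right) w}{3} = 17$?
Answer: $\frac{13778}{147493} \approx 0.093415$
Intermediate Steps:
$w = -51$ ($w = \left(-3\right) 17 = -51$)
$q{\left(J \right)} = 6 + 2 J \left(357 + J\right)$ ($q{\left(J \right)} = 6 + \left(J - -357\right) \left(J + J\right) = 6 + \left(J + 357\right) 2 J = 6 + \left(357 + J\right) 2 J = 6 + 2 J \left(357 + J\right)$)
$v = 27556$ ($v = 166^{2} = 27556$)
$\frac{v}{q{\left(245 \right)}} = \frac{27556}{6 + 2 \cdot 245^{2} + 714 \cdot 245} = \frac{27556}{6 + 2 \cdot 60025 + 174930} = \frac{27556}{6 + 120050 + 174930} = \frac{27556}{294986} = 27556 \cdot \frac{1}{294986} = \frac{13778}{147493}$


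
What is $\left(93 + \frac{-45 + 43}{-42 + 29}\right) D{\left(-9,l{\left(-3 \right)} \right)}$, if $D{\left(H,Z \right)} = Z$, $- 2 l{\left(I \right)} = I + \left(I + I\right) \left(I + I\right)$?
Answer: $- \frac{39963}{26} \approx -1537.0$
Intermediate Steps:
$l{\left(I \right)} = - 2 I^{2} - \frac{I}{2}$ ($l{\left(I \right)} = - \frac{I + \left(I + I\right) \left(I + I\right)}{2} = - \frac{I + 2 I 2 I}{2} = - \frac{I + 4 I^{2}}{2} = - 2 I^{2} - \frac{I}{2}$)
$\left(93 + \frac{-45 + 43}{-42 + 29}\right) D{\left(-9,l{\left(-3 \right)} \right)} = \left(93 + \frac{-45 + 43}{-42 + 29}\right) \left(\left(- \frac{1}{2}\right) \left(-3\right) \left(1 + 4 \left(-3\right)\right)\right) = \left(93 - \frac{2}{-13}\right) \left(\left(- \frac{1}{2}\right) \left(-3\right) \left(1 - 12\right)\right) = \left(93 - - \frac{2}{13}\right) \left(\left(- \frac{1}{2}\right) \left(-3\right) \left(-11\right)\right) = \left(93 + \frac{2}{13}\right) \left(- \frac{33}{2}\right) = \frac{1211}{13} \left(- \frac{33}{2}\right) = - \frac{39963}{26}$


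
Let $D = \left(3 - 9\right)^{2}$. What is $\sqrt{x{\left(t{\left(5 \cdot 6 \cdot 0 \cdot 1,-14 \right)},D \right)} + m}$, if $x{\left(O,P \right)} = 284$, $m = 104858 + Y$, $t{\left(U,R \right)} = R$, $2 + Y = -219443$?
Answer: $i \sqrt{114303} \approx 338.09 i$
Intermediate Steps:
$Y = -219445$ ($Y = -2 - 219443 = -219445$)
$D = 36$ ($D = \left(-6\right)^{2} = 36$)
$m = -114587$ ($m = 104858 - 219445 = -114587$)
$\sqrt{x{\left(t{\left(5 \cdot 6 \cdot 0 \cdot 1,-14 \right)},D \right)} + m} = \sqrt{284 - 114587} = \sqrt{-114303} = i \sqrt{114303}$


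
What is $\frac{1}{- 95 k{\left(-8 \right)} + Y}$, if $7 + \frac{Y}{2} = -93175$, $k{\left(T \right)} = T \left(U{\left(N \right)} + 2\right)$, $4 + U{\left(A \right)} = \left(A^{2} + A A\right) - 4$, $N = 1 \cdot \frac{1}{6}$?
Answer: $- \frac{9}{1717936} \approx -5.2388 \cdot 10^{-6}$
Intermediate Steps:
$N = \frac{1}{6}$ ($N = 1 \cdot \frac{1}{6} = \frac{1}{6} \approx 0.16667$)
$U{\left(A \right)} = -8 + 2 A^{2}$ ($U{\left(A \right)} = -4 - \left(4 - A^{2} - A A\right) = -4 + \left(\left(A^{2} + A^{2}\right) - 4\right) = -4 + \left(2 A^{2} - 4\right) = -4 + \left(-4 + 2 A^{2}\right) = -8 + 2 A^{2}$)
$k{\left(T \right)} = - \frac{107 T}{18}$ ($k{\left(T \right)} = T \left(\left(-8 + \frac{2}{36}\right) + 2\right) = T \left(\left(-8 + 2 \cdot \frac{1}{36}\right) + 2\right) = T \left(\left(-8 + \frac{1}{18}\right) + 2\right) = T \left(- \frac{143}{18} + 2\right) = T \left(- \frac{107}{18}\right) = - \frac{107 T}{18}$)
$Y = -186364$ ($Y = -14 + 2 \left(-93175\right) = -14 - 186350 = -186364$)
$\frac{1}{- 95 k{\left(-8 \right)} + Y} = \frac{1}{- 95 \left(\left(- \frac{107}{18}\right) \left(-8\right)\right) - 186364} = \frac{1}{\left(-95\right) \frac{428}{9} - 186364} = \frac{1}{- \frac{40660}{9} - 186364} = \frac{1}{- \frac{1717936}{9}} = - \frac{9}{1717936}$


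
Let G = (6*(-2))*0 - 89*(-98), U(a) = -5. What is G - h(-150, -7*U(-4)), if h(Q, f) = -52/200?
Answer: 436113/50 ≈ 8722.3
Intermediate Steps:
h(Q, f) = -13/50 (h(Q, f) = -52*1/200 = -13/50)
G = 8722 (G = -12*0 + 8722 = 0 + 8722 = 8722)
G - h(-150, -7*U(-4)) = 8722 - 1*(-13/50) = 8722 + 13/50 = 436113/50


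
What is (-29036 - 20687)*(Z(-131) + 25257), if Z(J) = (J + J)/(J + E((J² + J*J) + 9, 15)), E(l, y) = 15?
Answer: -72846034751/58 ≈ -1.2560e+9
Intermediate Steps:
Z(J) = 2*J/(15 + J) (Z(J) = (J + J)/(J + 15) = (2*J)/(15 + J) = 2*J/(15 + J))
(-29036 - 20687)*(Z(-131) + 25257) = (-29036 - 20687)*(2*(-131)/(15 - 131) + 25257) = -49723*(2*(-131)/(-116) + 25257) = -49723*(2*(-131)*(-1/116) + 25257) = -49723*(131/58 + 25257) = -49723*1465037/58 = -72846034751/58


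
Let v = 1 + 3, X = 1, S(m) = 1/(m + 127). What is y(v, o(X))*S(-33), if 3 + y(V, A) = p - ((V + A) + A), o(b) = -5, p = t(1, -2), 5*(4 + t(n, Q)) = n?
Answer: -2/235 ≈ -0.0085106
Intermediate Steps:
S(m) = 1/(127 + m)
t(n, Q) = -4 + n/5
p = -19/5 (p = -4 + (1/5)*1 = -4 + 1/5 = -19/5 ≈ -3.8000)
v = 4
y(V, A) = -34/5 - V - 2*A (y(V, A) = -3 + (-19/5 - ((V + A) + A)) = -3 + (-19/5 - ((A + V) + A)) = -3 + (-19/5 - (V + 2*A)) = -3 + (-19/5 + (-V - 2*A)) = -3 + (-19/5 - V - 2*A) = -34/5 - V - 2*A)
y(v, o(X))*S(-33) = (-34/5 - 1*4 - 2*(-5))/(127 - 33) = (-34/5 - 4 + 10)/94 = -4/5*1/94 = -2/235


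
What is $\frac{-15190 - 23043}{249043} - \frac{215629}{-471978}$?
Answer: $\frac{35655758173}{117542817054} \approx 0.30334$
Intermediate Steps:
$\frac{-15190 - 23043}{249043} - \frac{215629}{-471978} = \left(-38233\right) \frac{1}{249043} - - \frac{215629}{471978} = - \frac{38233}{249043} + \frac{215629}{471978} = \frac{35655758173}{117542817054}$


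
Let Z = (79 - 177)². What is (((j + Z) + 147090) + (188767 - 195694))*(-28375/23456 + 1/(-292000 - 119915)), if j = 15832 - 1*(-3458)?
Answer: -282279582792731/1380268320 ≈ -2.0451e+5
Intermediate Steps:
Z = 9604 (Z = (-98)² = 9604)
j = 19290 (j = 15832 + 3458 = 19290)
(((j + Z) + 147090) + (188767 - 195694))*(-28375/23456 + 1/(-292000 - 119915)) = (((19290 + 9604) + 147090) + (188767 - 195694))*(-28375/23456 + 1/(-292000 - 119915)) = ((28894 + 147090) - 6927)*(-28375*1/23456 + 1/(-411915)) = (175984 - 6927)*(-28375/23456 - 1/411915) = 169057*(-11688111581/9661878240) = -282279582792731/1380268320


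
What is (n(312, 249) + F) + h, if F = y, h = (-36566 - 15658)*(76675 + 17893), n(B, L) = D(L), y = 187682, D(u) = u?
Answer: -4938531301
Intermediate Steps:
n(B, L) = L
h = -4938719232 (h = -52224*94568 = -4938719232)
F = 187682
(n(312, 249) + F) + h = (249 + 187682) - 4938719232 = 187931 - 4938719232 = -4938531301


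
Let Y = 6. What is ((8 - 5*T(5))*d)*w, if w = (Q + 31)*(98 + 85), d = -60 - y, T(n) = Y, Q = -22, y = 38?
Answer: 3550932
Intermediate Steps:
T(n) = 6
d = -98 (d = -60 - 1*38 = -60 - 38 = -98)
w = 1647 (w = (-22 + 31)*(98 + 85) = 9*183 = 1647)
((8 - 5*T(5))*d)*w = ((8 - 5*6)*(-98))*1647 = ((8 - 30)*(-98))*1647 = -22*(-98)*1647 = 2156*1647 = 3550932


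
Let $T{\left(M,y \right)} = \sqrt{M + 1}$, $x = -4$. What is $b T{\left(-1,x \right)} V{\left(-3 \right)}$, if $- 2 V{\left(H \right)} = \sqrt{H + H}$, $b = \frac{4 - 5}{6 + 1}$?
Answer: $0$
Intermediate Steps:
$b = - \frac{1}{7} \approx -0.14286$
$T{\left(M,y \right)} = \sqrt{1 + M}$
$V{\left(H \right)} = - \frac{\sqrt{2} \sqrt{H}}{2}$ ($V{\left(H \right)} = - \frac{\sqrt{H + H}}{2} = - \frac{\sqrt{2 H}}{2} = - \frac{\sqrt{2} \sqrt{H}}{2}$)
$b T{\left(-1,x \right)} V{\left(-3 \right)} = - \frac{\sqrt{1 - 1}}{7} \left(- \frac{\sqrt{2} \sqrt{-3}}{2}\right) = - \frac{\sqrt{0}}{7} \left(- \frac{\sqrt{2} i \sqrt{3}}{2}\right) = \left(- \frac{1}{7}\right) 0 \left(- \frac{i \sqrt{6}}{2}\right) = 0 \left(- \frac{i \sqrt{6}}{2}\right) = 0$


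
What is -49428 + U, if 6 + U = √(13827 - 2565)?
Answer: -49434 + √11262 ≈ -49328.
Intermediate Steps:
U = -6 + √11262 (U = -6 + √(13827 - 2565) = -6 + √11262 ≈ 100.12)
-49428 + U = -49428 + (-6 + √11262) = -49434 + √11262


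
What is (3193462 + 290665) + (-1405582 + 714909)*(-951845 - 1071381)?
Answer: 1397391055225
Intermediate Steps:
(3193462 + 290665) + (-1405582 + 714909)*(-951845 - 1071381) = 3484127 - 690673*(-2023226) = 3484127 + 1397387571098 = 1397391055225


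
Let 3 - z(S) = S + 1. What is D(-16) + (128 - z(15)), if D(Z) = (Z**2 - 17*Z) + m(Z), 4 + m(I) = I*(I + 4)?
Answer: 857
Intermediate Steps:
z(S) = 2 - S (z(S) = 3 - (S + 1) = 3 - (1 + S) = 3 + (-1 - S) = 2 - S)
m(I) = -4 + I*(4 + I) (m(I) = -4 + I*(I + 4) = -4 + I*(4 + I))
D(Z) = -4 - 13*Z + 2*Z**2 (D(Z) = (Z**2 - 17*Z) + (-4 + Z**2 + 4*Z) = -4 - 13*Z + 2*Z**2)
D(-16) + (128 - z(15)) = (-4 - 13*(-16) + 2*(-16)**2) + (128 - (2 - 1*15)) = (-4 + 208 + 2*256) + (128 - (2 - 15)) = (-4 + 208 + 512) + (128 - 1*(-13)) = 716 + (128 + 13) = 716 + 141 = 857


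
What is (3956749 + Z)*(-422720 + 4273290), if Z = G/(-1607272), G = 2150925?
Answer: 12243984203393198855/803636 ≈ 1.5236e+13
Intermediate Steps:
Z = -2150925/1607272 (Z = 2150925/(-1607272) = 2150925*(-1/1607272) = -2150925/1607272 ≈ -1.3382)
(3956749 + Z)*(-422720 + 4273290) = (3956749 - 2150925/1607272)*(-422720 + 4273290) = (6359569727803/1607272)*3850570 = 12243984203393198855/803636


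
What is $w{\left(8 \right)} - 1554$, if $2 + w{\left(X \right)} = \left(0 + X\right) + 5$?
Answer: $-1543$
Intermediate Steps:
$w{\left(X \right)} = 3 + X$ ($w{\left(X \right)} = -2 + \left(\left(0 + X\right) + 5\right) = -2 + \left(X + 5\right) = -2 + \left(5 + X\right) = 3 + X$)
$w{\left(8 \right)} - 1554 = \left(3 + 8\right) - 1554 = 11 - 1554 = -1543$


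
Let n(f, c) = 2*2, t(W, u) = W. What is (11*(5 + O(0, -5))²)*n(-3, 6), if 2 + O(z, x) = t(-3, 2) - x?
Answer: 1100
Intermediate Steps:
O(z, x) = -5 - x (O(z, x) = -2 + (-3 - x) = -5 - x)
n(f, c) = 4
(11*(5 + O(0, -5))²)*n(-3, 6) = (11*(5 + (-5 - 1*(-5)))²)*4 = (11*(5 + (-5 + 5))²)*4 = (11*(5 + 0)²)*4 = (11*5²)*4 = (11*25)*4 = 275*4 = 1100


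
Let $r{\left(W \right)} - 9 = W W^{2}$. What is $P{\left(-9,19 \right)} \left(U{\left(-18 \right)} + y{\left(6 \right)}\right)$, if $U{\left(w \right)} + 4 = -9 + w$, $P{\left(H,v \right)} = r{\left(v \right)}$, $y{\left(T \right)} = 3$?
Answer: $-192304$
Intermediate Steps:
$r{\left(W \right)} = 9 + W^{3}$ ($r{\left(W \right)} = 9 + W W^{2} = 9 + W^{3}$)
$P{\left(H,v \right)} = 9 + v^{3}$
$U{\left(w \right)} = -13 + w$ ($U{\left(w \right)} = -4 + \left(-9 + w\right) = -13 + w$)
$P{\left(-9,19 \right)} \left(U{\left(-18 \right)} + y{\left(6 \right)}\right) = \left(9 + 19^{3}\right) \left(\left(-13 - 18\right) + 3\right) = \left(9 + 6859\right) \left(-31 + 3\right) = 6868 \left(-28\right) = -192304$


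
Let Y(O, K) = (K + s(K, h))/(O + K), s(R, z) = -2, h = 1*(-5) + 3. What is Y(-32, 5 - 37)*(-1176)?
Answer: -2499/4 ≈ -624.75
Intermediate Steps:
h = -2 (h = -5 + 3 = -2)
Y(O, K) = (-2 + K)/(K + O) (Y(O, K) = (K - 2)/(O + K) = (-2 + K)/(K + O))
Y(-32, 5 - 37)*(-1176) = ((-2 + (5 - 37))/((5 - 37) - 32))*(-1176) = ((-2 - 32)/(-32 - 32))*(-1176) = (-34/(-64))*(-1176) = -1/64*(-34)*(-1176) = (17/32)*(-1176) = -2499/4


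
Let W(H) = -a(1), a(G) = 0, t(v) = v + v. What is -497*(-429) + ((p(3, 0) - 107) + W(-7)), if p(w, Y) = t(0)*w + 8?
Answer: 213114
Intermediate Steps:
t(v) = 2*v
p(w, Y) = 8 (p(w, Y) = (2*0)*w + 8 = 0*w + 8 = 0 + 8 = 8)
W(H) = 0 (W(H) = -1*0 = 0)
-497*(-429) + ((p(3, 0) - 107) + W(-7)) = -497*(-429) + ((8 - 107) + 0) = 213213 + (-99 + 0) = 213213 - 99 = 213114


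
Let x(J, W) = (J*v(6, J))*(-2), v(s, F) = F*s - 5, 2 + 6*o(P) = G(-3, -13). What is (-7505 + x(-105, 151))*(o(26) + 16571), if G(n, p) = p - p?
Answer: -7002183760/3 ≈ -2.3341e+9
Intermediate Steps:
G(n, p) = 0
o(P) = -⅓ (o(P) = -⅓ + (⅙)*0 = -⅓ + 0 = -⅓)
v(s, F) = -5 + F*s
x(J, W) = -2*J*(-5 + 6*J) (x(J, W) = (J*(-5 + J*6))*(-2) = (J*(-5 + 6*J))*(-2) = -2*J*(-5 + 6*J))
(-7505 + x(-105, 151))*(o(26) + 16571) = (-7505 + 2*(-105)*(5 - 6*(-105)))*(-⅓ + 16571) = (-7505 + 2*(-105)*(5 + 630))*(49712/3) = (-7505 + 2*(-105)*635)*(49712/3) = (-7505 - 133350)*(49712/3) = -140855*49712/3 = -7002183760/3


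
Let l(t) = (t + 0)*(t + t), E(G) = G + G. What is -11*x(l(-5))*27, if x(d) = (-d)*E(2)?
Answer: 59400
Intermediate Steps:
E(G) = 2*G
l(t) = 2*t**2 (l(t) = t*(2*t) = 2*t**2)
x(d) = -4*d (x(d) = (-d)*(2*2) = -d*4 = -4*d)
-11*x(l(-5))*27 = -(-44)*2*(-5)**2*27 = -(-44)*2*25*27 = -(-44)*50*27 = -11*(-200)*27 = 2200*27 = 59400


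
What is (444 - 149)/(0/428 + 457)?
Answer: 295/457 ≈ 0.64551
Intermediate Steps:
(444 - 149)/(0/428 + 457) = 295/(0*(1/428) + 457) = 295/(0 + 457) = 295/457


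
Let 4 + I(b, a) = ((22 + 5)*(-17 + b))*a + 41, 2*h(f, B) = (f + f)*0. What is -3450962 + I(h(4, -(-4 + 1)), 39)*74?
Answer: -4772898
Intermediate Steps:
h(f, B) = 0 (h(f, B) = ((f + f)*0)/2 = ((2*f)*0)/2 = (½)*0 = 0)
I(b, a) = 37 + a*(-459 + 27*b) (I(b, a) = -4 + (((22 + 5)*(-17 + b))*a + 41) = -4 + ((27*(-17 + b))*a + 41) = -4 + ((-459 + 27*b)*a + 41) = -4 + (a*(-459 + 27*b) + 41) = -4 + (41 + a*(-459 + 27*b)) = 37 + a*(-459 + 27*b))
-3450962 + I(h(4, -(-4 + 1)), 39)*74 = -3450962 + (37 - 459*39 + 27*39*0)*74 = -3450962 + (37 - 17901 + 0)*74 = -3450962 - 17864*74 = -3450962 - 1321936 = -4772898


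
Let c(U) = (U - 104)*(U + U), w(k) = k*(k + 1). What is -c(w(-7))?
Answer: 5208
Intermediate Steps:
w(k) = k*(1 + k)
c(U) = 2*U*(-104 + U) (c(U) = (-104 + U)*(2*U) = 2*U*(-104 + U))
-c(w(-7)) = -2*(-7*(1 - 7))*(-104 - 7*(1 - 7)) = -2*(-7*(-6))*(-104 - 7*(-6)) = -2*42*(-104 + 42) = -2*42*(-62) = -1*(-5208) = 5208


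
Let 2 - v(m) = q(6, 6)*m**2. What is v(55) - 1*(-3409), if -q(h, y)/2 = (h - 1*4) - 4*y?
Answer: -129689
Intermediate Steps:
q(h, y) = 8 - 2*h + 8*y (q(h, y) = -2*((h - 1*4) - 4*y) = -2*((h - 4) - 4*y) = -2*((-4 + h) - 4*y) = -2*(-4 + h - 4*y) = 8 - 2*h + 8*y)
v(m) = 2 - 44*m**2 (v(m) = 2 - (8 - 2*6 + 8*6)*m**2 = 2 - (8 - 12 + 48)*m**2 = 2 - 44*m**2)
v(55) - 1*(-3409) = (2 - 44*55**2) - 1*(-3409) = (2 - 44*3025) + 3409 = (2 - 133100) + 3409 = -133098 + 3409 = -129689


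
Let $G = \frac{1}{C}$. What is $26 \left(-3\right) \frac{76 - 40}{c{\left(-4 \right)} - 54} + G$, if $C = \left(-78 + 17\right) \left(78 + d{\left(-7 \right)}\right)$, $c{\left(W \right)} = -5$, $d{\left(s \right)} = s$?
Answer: $\frac{12161389}{255529} \approx 47.593$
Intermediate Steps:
$C = -4331$ ($C = \left(-78 + 17\right) \left(78 - 7\right) = \left(-61\right) 71 = -4331$)
$G = - \frac{1}{4331}$ ($G = \frac{1}{-4331} = - \frac{1}{4331} \approx -0.00023089$)
$26 \left(-3\right) \frac{76 - 40}{c{\left(-4 \right)} - 54} + G = 26 \left(-3\right) \frac{76 - 40}{-5 - 54} - \frac{1}{4331} = - 78 \frac{36}{-59} - \frac{1}{4331} = - 78 \cdot 36 \left(- \frac{1}{59}\right) - \frac{1}{4331} = \left(-78\right) \left(- \frac{36}{59}\right) - \frac{1}{4331} = \frac{2808}{59} - \frac{1}{4331} = \frac{12161389}{255529}$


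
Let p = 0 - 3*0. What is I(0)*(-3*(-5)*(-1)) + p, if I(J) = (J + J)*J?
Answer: 0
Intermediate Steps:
I(J) = 2*J² (I(J) = (2*J)*J = 2*J²)
p = 0 (p = 0 + 0 = 0)
I(0)*(-3*(-5)*(-1)) + p = (2*0²)*(-3*(-5)*(-1)) + 0 = (2*0)*(15*(-1)) + 0 = 0*(-15) + 0 = 0 + 0 = 0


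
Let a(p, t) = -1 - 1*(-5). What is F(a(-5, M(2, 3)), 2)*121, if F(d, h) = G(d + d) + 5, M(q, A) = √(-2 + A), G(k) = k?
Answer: 1573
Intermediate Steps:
a(p, t) = 4 (a(p, t) = -1 + 5 = 4)
F(d, h) = 5 + 2*d (F(d, h) = (d + d) + 5 = 2*d + 5 = 5 + 2*d)
F(a(-5, M(2, 3)), 2)*121 = (5 + 2*4)*121 = (5 + 8)*121 = 13*121 = 1573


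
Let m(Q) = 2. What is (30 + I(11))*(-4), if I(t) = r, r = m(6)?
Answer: -128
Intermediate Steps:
r = 2
I(t) = 2
(30 + I(11))*(-4) = (30 + 2)*(-4) = 32*(-4) = -128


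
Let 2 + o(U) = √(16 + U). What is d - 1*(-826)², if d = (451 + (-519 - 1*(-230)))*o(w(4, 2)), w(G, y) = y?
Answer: -682600 + 486*√2 ≈ -6.8191e+5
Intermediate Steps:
o(U) = -2 + √(16 + U)
d = -324 + 486*√2 (d = (451 + (-519 - 1*(-230)))*(-2 + √(16 + 2)) = (451 + (-519 + 230))*(-2 + √18) = (451 - 289)*(-2 + 3*√2) = 162*(-2 + 3*√2) = -324 + 486*√2 ≈ 363.31)
d - 1*(-826)² = (-324 + 486*√2) - 1*(-826)² = (-324 + 486*√2) - 1*682276 = (-324 + 486*√2) - 682276 = -682600 + 486*√2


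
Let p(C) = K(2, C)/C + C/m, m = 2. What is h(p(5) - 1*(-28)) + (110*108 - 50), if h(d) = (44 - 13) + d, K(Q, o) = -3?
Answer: 118909/10 ≈ 11891.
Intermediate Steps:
p(C) = C/2 - 3/C (p(C) = -3/C + C/2 = C/2 - 3/C)
h(d) = 31 + d
h(p(5) - 1*(-28)) + (110*108 - 50) = (31 + (((½)*5 - 3/5) - 1*(-28))) + (110*108 - 50) = (31 + ((5/2 - 3*⅕) + 28)) + (11880 - 50) = (31 + ((5/2 - ⅗) + 28)) + 11830 = (31 + (19/10 + 28)) + 11830 = (31 + 299/10) + 11830 = 609/10 + 11830 = 118909/10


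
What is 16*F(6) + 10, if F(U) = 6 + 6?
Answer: 202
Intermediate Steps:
F(U) = 12
16*F(6) + 10 = 16*12 + 10 = 192 + 10 = 202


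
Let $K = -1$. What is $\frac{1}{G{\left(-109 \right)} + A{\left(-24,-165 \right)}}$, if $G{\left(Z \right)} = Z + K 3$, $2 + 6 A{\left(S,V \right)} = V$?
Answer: $- \frac{6}{839} \approx -0.0071514$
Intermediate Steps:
$A{\left(S,V \right)} = - \frac{1}{3} + \frac{V}{6}$
$G{\left(Z \right)} = -3 + Z$ ($G{\left(Z \right)} = Z - 3 = -3 + Z$)
$\frac{1}{G{\left(-109 \right)} + A{\left(-24,-165 \right)}} = \frac{1}{\left(-3 - 109\right) + \left(- \frac{1}{3} + \frac{1}{6} \left(-165\right)\right)} = \frac{1}{-112 - \frac{167}{6}} = \frac{1}{- \frac{839}{6}} = - \frac{6}{839}$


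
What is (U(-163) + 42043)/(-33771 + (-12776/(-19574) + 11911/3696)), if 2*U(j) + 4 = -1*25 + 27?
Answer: -1520774839584/1221449824787 ≈ -1.2451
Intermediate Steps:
U(j) = -1 (U(j) = -2 + (-1*25 + 27)/2 = -2 + (-25 + 27)/2 = -2 + (½)*2 = -2 + 1 = -1)
(U(-163) + 42043)/(-33771 + (-12776/(-19574) + 11911/3696)) = (-1 + 42043)/(-33771 + (-12776/(-19574) + 11911/3696)) = 42042/(-33771 + (-12776*(-1/19574) + 11911*(1/3696))) = 42042/(-33771 + (6388/9787 + 11911/3696)) = 42042/(-33771 + 140183005/36172752) = 42042/(-1221449824787/36172752) = 42042*(-36172752/1221449824787) = -1520774839584/1221449824787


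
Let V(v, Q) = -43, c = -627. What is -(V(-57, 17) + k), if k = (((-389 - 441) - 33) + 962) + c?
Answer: 571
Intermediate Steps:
k = -528 (k = (((-389 - 441) - 33) + 962) - 627 = ((-830 - 33) + 962) - 627 = (-863 + 962) - 627 = 99 - 627 = -528)
-(V(-57, 17) + k) = -(-43 - 528) = -1*(-571) = 571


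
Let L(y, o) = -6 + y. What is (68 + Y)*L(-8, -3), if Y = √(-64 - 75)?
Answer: -952 - 14*I*√139 ≈ -952.0 - 165.06*I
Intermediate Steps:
Y = I*√139 (Y = √(-139) = I*√139 ≈ 11.79*I)
(68 + Y)*L(-8, -3) = (68 + I*√139)*(-6 - 8) = (68 + I*√139)*(-14) = -952 - 14*I*√139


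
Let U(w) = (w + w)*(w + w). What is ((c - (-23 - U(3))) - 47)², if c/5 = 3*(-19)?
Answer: 74529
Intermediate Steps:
U(w) = 4*w² (U(w) = (2*w)*(2*w) = 4*w²)
c = -285 (c = 5*(3*(-19)) = 5*(-57) = -285)
((c - (-23 - U(3))) - 47)² = ((-285 - (-23 - 4*3²)) - 47)² = ((-285 - (-23 - 4*9)) - 47)² = ((-285 - (-23 - 1*36)) - 47)² = ((-285 - (-23 - 36)) - 47)² = ((-285 - 1*(-59)) - 47)² = ((-285 + 59) - 47)² = (-226 - 47)² = (-273)² = 74529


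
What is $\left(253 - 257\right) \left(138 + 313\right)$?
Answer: $-1804$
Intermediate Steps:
$\left(253 - 257\right) \left(138 + 313\right) = \left(-4\right) 451 = -1804$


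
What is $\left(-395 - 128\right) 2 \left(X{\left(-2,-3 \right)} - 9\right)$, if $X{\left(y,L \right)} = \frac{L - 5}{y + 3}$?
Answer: $17782$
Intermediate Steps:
$X{\left(y,L \right)} = \frac{-5 + L}{3 + y}$
$\left(-395 - 128\right) 2 \left(X{\left(-2,-3 \right)} - 9\right) = \left(-395 - 128\right) 2 \left(\frac{-5 - 3}{3 - 2} - 9\right) = - 523 \cdot 2 \left(1^{-1} \left(-8\right) - 9\right) = - 523 \cdot 2 \left(1 \left(-8\right) - 9\right) = - 523 \cdot 2 \left(-8 - 9\right) = - 523 \cdot 2 \left(-17\right) = \left(-523\right) \left(-34\right) = 17782$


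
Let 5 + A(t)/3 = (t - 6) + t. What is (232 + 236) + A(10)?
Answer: 495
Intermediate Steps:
A(t) = -33 + 6*t (A(t) = -15 + 3*((t - 6) + t) = -15 + 3*((-6 + t) + t) = -15 + 3*(-6 + 2*t) = -15 + (-18 + 6*t) = -33 + 6*t)
(232 + 236) + A(10) = (232 + 236) + (-33 + 6*10) = 468 + (-33 + 60) = 468 + 27 = 495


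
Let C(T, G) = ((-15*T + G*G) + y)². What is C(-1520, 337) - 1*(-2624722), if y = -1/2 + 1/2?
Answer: 18599128883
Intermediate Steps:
y = 0 (y = -1*½ + 1*(½) = -½ + ½ = 0)
C(T, G) = (G² - 15*T)² (C(T, G) = ((-15*T + G*G) + 0)² = ((-15*T + G²) + 0)² = ((G² - 15*T) + 0)² = (G² - 15*T)²)
C(-1520, 337) - 1*(-2624722) = (337² - 15*(-1520))² - 1*(-2624722) = (113569 + 22800)² + 2624722 = 136369² + 2624722 = 18596504161 + 2624722 = 18599128883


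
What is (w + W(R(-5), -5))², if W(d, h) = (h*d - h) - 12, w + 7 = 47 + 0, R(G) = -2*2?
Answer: 2809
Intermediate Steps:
R(G) = -4
w = 40 (w = -7 + (47 + 0) = -7 + 47 = 40)
W(d, h) = -12 - h + d*h (W(d, h) = (d*h - h) - 12 = (-h + d*h) - 12 = -12 - h + d*h)
(w + W(R(-5), -5))² = (40 + (-12 - 1*(-5) - 4*(-5)))² = (40 + (-12 + 5 + 20))² = (40 + 13)² = 53² = 2809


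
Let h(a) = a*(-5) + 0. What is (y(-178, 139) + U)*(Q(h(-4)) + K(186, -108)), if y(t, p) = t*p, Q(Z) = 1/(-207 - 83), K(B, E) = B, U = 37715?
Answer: 699750647/290 ≈ 2.4129e+6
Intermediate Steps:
h(a) = -5*a (h(a) = -5*a + 0 = -5*a)
Q(Z) = -1/290 (Q(Z) = 1/(-290) = -1/290)
y(t, p) = p*t
(y(-178, 139) + U)*(Q(h(-4)) + K(186, -108)) = (139*(-178) + 37715)*(-1/290 + 186) = (-24742 + 37715)*(53939/290) = 12973*(53939/290) = 699750647/290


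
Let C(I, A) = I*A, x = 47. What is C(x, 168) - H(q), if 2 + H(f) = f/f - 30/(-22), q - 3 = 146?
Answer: 86852/11 ≈ 7895.6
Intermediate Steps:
q = 149 (q = 3 + 146 = 149)
H(f) = 4/11 (H(f) = -2 + (f/f - 30/(-22)) = -2 + (1 - 30*(-1/22)) = -2 + (1 + 15/11) = -2 + 26/11 = 4/11)
C(I, A) = A*I
C(x, 168) - H(q) = 168*47 - 1*4/11 = 7896 - 4/11 = 86852/11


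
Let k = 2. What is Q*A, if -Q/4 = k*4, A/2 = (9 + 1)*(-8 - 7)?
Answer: 9600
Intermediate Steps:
A = -300 (A = 2*((9 + 1)*(-8 - 7)) = 2*(10*(-15)) = 2*(-150) = -300)
Q = -32 (Q = -8*4 = -4*8 = -32)
Q*A = -32*(-300) = 9600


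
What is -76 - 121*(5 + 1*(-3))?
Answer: -318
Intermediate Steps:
-76 - 121*(5 + 1*(-3)) = -76 - 121*(5 - 3) = -76 - 121*2 = -76 - 242 = -318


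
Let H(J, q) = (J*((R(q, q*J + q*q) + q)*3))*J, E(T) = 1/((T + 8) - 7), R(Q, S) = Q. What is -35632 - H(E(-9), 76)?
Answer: -285113/8 ≈ -35639.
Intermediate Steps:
E(T) = 1/(1 + T) (E(T) = 1/((8 + T) - 7) = 1/(1 + T))
H(J, q) = 6*q*J**2 (H(J, q) = (J*((q + q)*3))*J = (J*((2*q)*3))*J = (J*(6*q))*J = (6*J*q)*J = 6*q*J**2)
-35632 - H(E(-9), 76) = -35632 - 6*76*(1/(1 - 9))**2 = -35632 - 6*76*(1/(-8))**2 = -35632 - 6*76*(-1/8)**2 = -35632 - 6*76/64 = -35632 - 1*57/8 = -35632 - 57/8 = -285113/8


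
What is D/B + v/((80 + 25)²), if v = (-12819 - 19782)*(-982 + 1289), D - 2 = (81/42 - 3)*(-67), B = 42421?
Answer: -283046707973/311794350 ≈ -907.80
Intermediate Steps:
D = 1033/14 (D = 2 + (81/42 - 3)*(-67) = 2 + (81*(1/42) - 3)*(-67) = 2 + (27/14 - 3)*(-67) = 2 - 15/14*(-67) = 2 + 1005/14 = 1033/14 ≈ 73.786)
v = -10008507 (v = -32601*307 = -10008507)
D/B + v/((80 + 25)²) = (1033/14)/42421 - 10008507/(80 + 25)² = (1033/14)*(1/42421) - 10008507/(105²) = 1033/593894 - 10008507/11025 = 1033/593894 - 10008507*1/11025 = 1033/593894 - 3336169/3675 = -283046707973/311794350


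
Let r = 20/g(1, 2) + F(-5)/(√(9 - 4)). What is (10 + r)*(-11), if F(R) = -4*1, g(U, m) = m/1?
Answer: -220 + 44*√5/5 ≈ -200.32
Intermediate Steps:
g(U, m) = m (g(U, m) = m*1 = m)
F(R) = -4
r = 10 - 4*√5/5 (r = 20/2 - 4/√(9 - 4) = 20*(½) - 4*√5/5 = 10 - 4*√5/5 ≈ 8.2112)
(10 + r)*(-11) = (10 + (10 - 4*√5/5))*(-11) = (20 - 4*√5/5)*(-11) = -220 + 44*√5/5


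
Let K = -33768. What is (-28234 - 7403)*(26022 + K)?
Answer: 276044202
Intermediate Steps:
(-28234 - 7403)*(26022 + K) = (-28234 - 7403)*(26022 - 33768) = -35637*(-7746) = 276044202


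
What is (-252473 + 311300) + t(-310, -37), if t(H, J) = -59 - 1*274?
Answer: 58494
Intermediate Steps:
t(H, J) = -333 (t(H, J) = -59 - 274 = -333)
(-252473 + 311300) + t(-310, -37) = (-252473 + 311300) - 333 = 58827 - 333 = 58494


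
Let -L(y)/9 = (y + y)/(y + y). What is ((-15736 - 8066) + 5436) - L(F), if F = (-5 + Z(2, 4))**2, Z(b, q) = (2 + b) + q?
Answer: -18357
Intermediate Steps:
Z(b, q) = 2 + b + q
F = 9 (F = (-5 + (2 + 2 + 4))**2 = (-5 + 8)**2 = 3**2 = 9)
L(y) = -9 (L(y) = -9*(y + y)/(y + y) = -9*2*y/(2*y) = -9*2*y*1/(2*y) = -9*1 = -9)
((-15736 - 8066) + 5436) - L(F) = ((-15736 - 8066) + 5436) - 1*(-9) = (-23802 + 5436) + 9 = -18366 + 9 = -18357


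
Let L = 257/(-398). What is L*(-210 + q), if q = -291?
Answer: 128757/398 ≈ 323.51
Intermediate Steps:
L = -257/398 (L = 257*(-1/398) = -257/398 ≈ -0.64573)
L*(-210 + q) = -257*(-210 - 291)/398 = -257/398*(-501) = 128757/398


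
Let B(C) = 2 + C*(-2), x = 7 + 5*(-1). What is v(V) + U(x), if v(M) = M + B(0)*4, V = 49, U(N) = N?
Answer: 59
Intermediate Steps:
x = 2 (x = 7 - 5 = 2)
B(C) = 2 - 2*C
v(M) = 8 + M (v(M) = M + (2 - 2*0)*4 = M + (2 + 0)*4 = M + 2*4 = M + 8 = 8 + M)
v(V) + U(x) = (8 + 49) + 2 = 57 + 2 = 59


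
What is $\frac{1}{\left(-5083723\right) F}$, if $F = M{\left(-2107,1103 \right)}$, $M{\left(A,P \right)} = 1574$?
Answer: $- \frac{1}{8001780002} \approx -1.2497 \cdot 10^{-10}$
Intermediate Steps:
$F = 1574$
$\frac{1}{\left(-5083723\right) F} = \frac{1}{\left(-5083723\right) 1574} = \left(- \frac{1}{5083723}\right) \frac{1}{1574} = - \frac{1}{8001780002}$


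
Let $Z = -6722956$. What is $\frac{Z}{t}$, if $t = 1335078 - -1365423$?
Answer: $- \frac{395468}{158853} \approx -2.4895$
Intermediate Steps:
$t = 2700501$ ($t = 1335078 + 1365423 = 2700501$)
$\frac{Z}{t} = - \frac{6722956}{2700501} = \left(-6722956\right) \frac{1}{2700501} = - \frac{395468}{158853}$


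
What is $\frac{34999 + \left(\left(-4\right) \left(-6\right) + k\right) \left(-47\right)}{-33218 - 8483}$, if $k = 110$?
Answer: $- \frac{28701}{41701} \approx -0.68826$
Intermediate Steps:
$\frac{34999 + \left(\left(-4\right) \left(-6\right) + k\right) \left(-47\right)}{-33218 - 8483} = \frac{34999 + \left(\left(-4\right) \left(-6\right) + 110\right) \left(-47\right)}{-33218 - 8483} = \frac{34999 + \left(24 + 110\right) \left(-47\right)}{-41701} = \left(34999 + 134 \left(-47\right)\right) \left(- \frac{1}{41701}\right) = \left(34999 - 6298\right) \left(- \frac{1}{41701}\right) = 28701 \left(- \frac{1}{41701}\right) = - \frac{28701}{41701}$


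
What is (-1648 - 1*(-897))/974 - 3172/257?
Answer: -3282535/250318 ≈ -13.113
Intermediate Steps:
(-1648 - 1*(-897))/974 - 3172/257 = (-1648 + 897)*(1/974) - 3172*1/257 = -751*1/974 - 3172/257 = -751/974 - 3172/257 = -3282535/250318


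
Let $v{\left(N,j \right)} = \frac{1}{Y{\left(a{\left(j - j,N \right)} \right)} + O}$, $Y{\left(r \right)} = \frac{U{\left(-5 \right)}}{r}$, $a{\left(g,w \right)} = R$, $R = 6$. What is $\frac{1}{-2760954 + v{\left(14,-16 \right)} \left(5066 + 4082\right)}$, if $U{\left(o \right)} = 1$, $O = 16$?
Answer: $- \frac{97}{267757650} \approx -3.6227 \cdot 10^{-7}$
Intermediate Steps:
$a{\left(g,w \right)} = 6$
$Y{\left(r \right)} = \frac{1}{r}$ ($Y{\left(r \right)} = 1 \frac{1}{r} = \frac{1}{r}$)
$v{\left(N,j \right)} = \frac{6}{97}$ ($v{\left(N,j \right)} = \frac{1}{\frac{1}{6} + 16} = \frac{1}{\frac{97}{6}} = \frac{6}{97}$)
$\frac{1}{-2760954 + v{\left(14,-16 \right)} \left(5066 + 4082\right)} = \frac{1}{-2760954 + \frac{6 \left(5066 + 4082\right)}{97}} = \frac{1}{-2760954 + \frac{6}{97} \cdot 9148} = \frac{1}{-2760954 + \frac{54888}{97}} = \frac{1}{- \frac{267757650}{97}} = - \frac{97}{267757650}$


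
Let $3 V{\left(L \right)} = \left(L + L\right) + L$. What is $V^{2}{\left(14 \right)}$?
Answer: $196$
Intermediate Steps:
$V{\left(L \right)} = L$ ($V{\left(L \right)} = \frac{\left(L + L\right) + L}{3} = \frac{2 L + L}{3} = \frac{3 L}{3} = L$)
$V^{2}{\left(14 \right)} = 14^{2} = 196$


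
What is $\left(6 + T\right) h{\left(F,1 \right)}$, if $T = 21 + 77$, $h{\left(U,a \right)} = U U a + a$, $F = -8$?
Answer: $6760$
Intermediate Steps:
$h{\left(U,a \right)} = a + a U^{2}$ ($h{\left(U,a \right)} = U^{2} a + a = a U^{2} + a = a + a U^{2}$)
$T = 98$
$\left(6 + T\right) h{\left(F,1 \right)} = \left(6 + 98\right) 1 \left(1 + \left(-8\right)^{2}\right) = 104 \cdot 1 \left(1 + 64\right) = 104 \cdot 1 \cdot 65 = 104 \cdot 65 = 6760$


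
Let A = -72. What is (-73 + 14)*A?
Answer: 4248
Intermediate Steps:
(-73 + 14)*A = (-73 + 14)*(-72) = -59*(-72) = 4248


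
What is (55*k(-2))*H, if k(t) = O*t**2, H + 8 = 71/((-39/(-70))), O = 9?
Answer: 3074280/13 ≈ 2.3648e+5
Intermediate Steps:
H = 4658/39 (H = -8 + 71/((-39/(-70))) = -8 + 71/((-39*(-1/70))) = -8 + 71/(39/70) = -8 + 71*(70/39) = -8 + 4970/39 = 4658/39 ≈ 119.44)
k(t) = 9*t**2
(55*k(-2))*H = (55*(9*(-2)**2))*(4658/39) = (55*(9*4))*(4658/39) = (55*36)*(4658/39) = 1980*(4658/39) = 3074280/13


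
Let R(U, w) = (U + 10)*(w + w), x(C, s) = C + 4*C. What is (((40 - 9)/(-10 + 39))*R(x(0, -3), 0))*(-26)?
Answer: 0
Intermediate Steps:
x(C, s) = 5*C
R(U, w) = 2*w*(10 + U) (R(U, w) = (10 + U)*(2*w) = 2*w*(10 + U))
(((40 - 9)/(-10 + 39))*R(x(0, -3), 0))*(-26) = (((40 - 9)/(-10 + 39))*(2*0*(10 + 5*0)))*(-26) = ((31/29)*(2*0*(10 + 0)))*(-26) = ((31*(1/29))*(2*0*10))*(-26) = ((31/29)*0)*(-26) = 0*(-26) = 0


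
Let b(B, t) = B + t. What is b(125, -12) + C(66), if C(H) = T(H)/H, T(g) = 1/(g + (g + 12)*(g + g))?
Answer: 77279797/683892 ≈ 113.00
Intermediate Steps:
T(g) = 1/(g + 2*g*(12 + g)) (T(g) = 1/(g + (12 + g)*(2*g)) = 1/(g + 2*g*(12 + g)))
C(H) = 1/(H**2*(25 + 2*H)) (C(H) = (1/(H*(25 + 2*H)))/H = 1/(H**2*(25 + 2*H)))
b(125, -12) + C(66) = (125 - 12) + 1/(66**2*(25 + 2*66)) = 113 + 1/(4356*(25 + 132)) = 113 + (1/4356)/157 = 113 + (1/4356)*(1/157) = 113 + 1/683892 = 77279797/683892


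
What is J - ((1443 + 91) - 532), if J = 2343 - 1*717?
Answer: 624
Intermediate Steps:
J = 1626 (J = 2343 - 717 = 1626)
J - ((1443 + 91) - 532) = 1626 - ((1443 + 91) - 532) = 1626 - (1534 - 532) = 1626 - 1*1002 = 1626 - 1002 = 624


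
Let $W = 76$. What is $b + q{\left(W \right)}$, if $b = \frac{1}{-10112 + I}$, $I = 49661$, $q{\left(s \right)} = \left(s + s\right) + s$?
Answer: $\frac{9017173}{39549} \approx 228.0$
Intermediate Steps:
$q{\left(s \right)} = 3 s$ ($q{\left(s \right)} = 2 s + s = 3 s$)
$b = \frac{1}{39549}$ ($b = \frac{1}{-10112 + 49661} = \frac{1}{39549} \approx 2.5285 \cdot 10^{-5}$)
$b + q{\left(W \right)} = \frac{1}{39549} + 3 \cdot 76 = \frac{1}{39549} + 228 = \frac{9017173}{39549}$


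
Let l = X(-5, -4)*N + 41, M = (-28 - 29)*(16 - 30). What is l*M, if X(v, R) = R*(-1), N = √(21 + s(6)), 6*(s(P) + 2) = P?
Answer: 32718 + 6384*√5 ≈ 46993.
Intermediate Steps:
s(P) = -2 + P/6
N = 2*√5 (N = √(21 + (-2 + (⅙)*6)) = √(21 + (-2 + 1)) = √(21 - 1) = √20 = 2*√5 ≈ 4.4721)
X(v, R) = -R
M = 798 (M = -57*(-14) = 798)
l = 41 + 8*√5 (l = (-1*(-4))*(2*√5) + 41 = 4*(2*√5) + 41 = 8*√5 + 41 = 41 + 8*√5 ≈ 58.889)
l*M = (41 + 8*√5)*798 = 32718 + 6384*√5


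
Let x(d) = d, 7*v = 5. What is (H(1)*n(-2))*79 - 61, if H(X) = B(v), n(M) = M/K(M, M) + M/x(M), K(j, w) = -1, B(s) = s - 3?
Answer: -4219/7 ≈ -602.71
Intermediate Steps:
v = 5/7 (v = (⅐)*5 = 5/7 ≈ 0.71429)
B(s) = -3 + s
n(M) = 1 - M (n(M) = M/(-1) + M/M = M*(-1) + 1 = -M + 1 = 1 - M)
H(X) = -16/7 (H(X) = -3 + 5/7 = -16/7)
(H(1)*n(-2))*79 - 61 = -16*(1 - 1*(-2))/7*79 - 61 = -16*(1 + 2)/7*79 - 61 = -16/7*3*79 - 61 = -48/7*79 - 61 = -3792/7 - 61 = -4219/7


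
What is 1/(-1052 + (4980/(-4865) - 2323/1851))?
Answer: -1801023/1898780071 ≈ -0.00094852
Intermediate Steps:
1/(-1052 + (4980/(-4865) - 2323/1851)) = 1/(-1052 + (4980*(-1/4865) - 2323*1/1851)) = 1/(-1052 + (-996/973 - 2323/1851)) = 1/(-1052 - 4103875/1801023) = 1/(-1898780071/1801023) = -1801023/1898780071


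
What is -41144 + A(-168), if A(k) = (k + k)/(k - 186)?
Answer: -2427440/59 ≈ -41143.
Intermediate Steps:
A(k) = 2*k/(-186 + k) (A(k) = (2*k)/(-186 + k) = 2*k/(-186 + k))
-41144 + A(-168) = -41144 + 2*(-168)/(-186 - 168) = -41144 + 2*(-168)/(-354) = -41144 + 2*(-168)*(-1/354) = -41144 + 56/59 = -2427440/59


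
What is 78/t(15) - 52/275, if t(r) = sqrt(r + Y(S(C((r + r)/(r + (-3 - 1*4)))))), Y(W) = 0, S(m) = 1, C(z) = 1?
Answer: -52/275 + 26*sqrt(15)/5 ≈ 19.950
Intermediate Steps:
t(r) = sqrt(r) (t(r) = sqrt(r + 0) = sqrt(r))
78/t(15) - 52/275 = 78/(sqrt(15)) - 52/275 = 78*(sqrt(15)/15) - 52*1/275 = 26*sqrt(15)/5 - 52/275 = -52/275 + 26*sqrt(15)/5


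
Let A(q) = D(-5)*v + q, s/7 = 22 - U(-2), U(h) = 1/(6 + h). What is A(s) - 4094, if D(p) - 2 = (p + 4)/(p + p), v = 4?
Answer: -78667/20 ≈ -3933.4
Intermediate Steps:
D(p) = 2 + (4 + p)/(2*p) (D(p) = 2 + (p + 4)/(p + p) = 2 + (4 + p)/((2*p)) = 2 + (4 + p)*(1/(2*p)) = 2 + (4 + p)/(2*p))
s = 609/4 (s = 7*(22 - 1/(6 - 2)) = 7*(22 - 1/4) = 7*(22 - 1*¼) = 7*(22 - ¼) = 7*(87/4) = 609/4 ≈ 152.25)
A(q) = 42/5 + q (A(q) = (5/2 + 2/(-5))*4 + q = (5/2 + 2*(-⅕))*4 + q = (5/2 - ⅖)*4 + q = (21/10)*4 + q = 42/5 + q)
A(s) - 4094 = (42/5 + 609/4) - 4094 = 3213/20 - 4094 = -78667/20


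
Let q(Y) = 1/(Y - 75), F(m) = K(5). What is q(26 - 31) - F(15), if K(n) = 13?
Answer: -1041/80 ≈ -13.012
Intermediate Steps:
F(m) = 13
q(Y) = 1/(-75 + Y)
q(26 - 31) - F(15) = 1/(-75 + (26 - 31)) - 1*13 = 1/(-75 - 5) - 13 = 1/(-80) - 13 = -1/80 - 13 = -1041/80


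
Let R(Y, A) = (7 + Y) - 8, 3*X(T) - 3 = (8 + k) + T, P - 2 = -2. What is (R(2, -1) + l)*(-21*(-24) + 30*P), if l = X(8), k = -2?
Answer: 3360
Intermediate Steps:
P = 0 (P = 2 - 2 = 0)
X(T) = 3 + T/3 (X(T) = 1 + ((8 - 2) + T)/3 = 1 + (6 + T)/3 = 1 + (2 + T/3) = 3 + T/3)
R(Y, A) = -1 + Y
l = 17/3 (l = 3 + (⅓)*8 = 3 + 8/3 = 17/3 ≈ 5.6667)
(R(2, -1) + l)*(-21*(-24) + 30*P) = ((-1 + 2) + 17/3)*(-21*(-24) + 30*0) = (1 + 17/3)*(504 + 0) = (20/3)*504 = 3360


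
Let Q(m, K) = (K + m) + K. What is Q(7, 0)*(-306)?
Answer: -2142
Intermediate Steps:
Q(m, K) = m + 2*K
Q(7, 0)*(-306) = (7 + 2*0)*(-306) = (7 + 0)*(-306) = 7*(-306) = -2142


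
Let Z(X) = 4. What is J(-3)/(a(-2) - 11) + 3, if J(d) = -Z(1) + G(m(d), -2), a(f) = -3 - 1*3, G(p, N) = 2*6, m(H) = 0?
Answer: 43/17 ≈ 2.5294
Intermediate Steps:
G(p, N) = 12
a(f) = -6 (a(f) = -3 - 3 = -6)
J(d) = 8 (J(d) = -1*4 + 12 = -4 + 12 = 8)
J(-3)/(a(-2) - 11) + 3 = 8/(-6 - 11) + 3 = 8/(-17) + 3 = -1/17*8 + 3 = -8/17 + 3 = 43/17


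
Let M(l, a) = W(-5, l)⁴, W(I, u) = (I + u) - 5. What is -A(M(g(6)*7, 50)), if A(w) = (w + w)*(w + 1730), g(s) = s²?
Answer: -23526273557056598592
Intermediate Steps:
W(I, u) = -5 + I + u
M(l, a) = (-10 + l)⁴ (M(l, a) = (-5 - 5 + l)⁴ = (-10 + l)⁴)
A(w) = 2*w*(1730 + w) (A(w) = (2*w)*(1730 + w) = 2*w*(1730 + w))
-A(M(g(6)*7, 50)) = -2*(-10 + 6²*7)⁴*(1730 + (-10 + 6²*7)⁴) = -2*(-10 + 36*7)⁴*(1730 + (-10 + 36*7)⁴) = -2*(-10 + 252)⁴*(1730 + (-10 + 252)⁴) = -2*242⁴*(1730 + 242⁴) = -2*3429742096*(1730 + 3429742096) = -2*3429742096*3429743826 = -1*23526273557056598592 = -23526273557056598592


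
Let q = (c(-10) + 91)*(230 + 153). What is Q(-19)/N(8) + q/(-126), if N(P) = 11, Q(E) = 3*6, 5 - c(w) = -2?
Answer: -29329/99 ≈ -296.25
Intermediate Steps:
c(w) = 7 (c(w) = 5 - 1*(-2) = 5 + 2 = 7)
Q(E) = 18
q = 37534 (q = (7 + 91)*(230 + 153) = 98*383 = 37534)
Q(-19)/N(8) + q/(-126) = 18/11 + 37534/(-126) = 18*(1/11) + 37534*(-1/126) = 18/11 - 2681/9 = -29329/99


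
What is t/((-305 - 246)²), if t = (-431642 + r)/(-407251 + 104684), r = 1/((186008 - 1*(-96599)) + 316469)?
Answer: 258586362791/55030907949359292 ≈ 4.6989e-6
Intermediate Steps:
r = 1/599076 (r = 1/((186008 + 96599) + 316469) = 1/(282607 + 316469) = 1/599076 ≈ 1.6692e-6)
t = 258586362791/181260628092 (t = (-431642 + 1/599076)/(-407251 + 104684) = -258586362791/599076/(-302567) = -258586362791/599076*(-1/302567) = 258586362791/181260628092 ≈ 1.4266)
t/((-305 - 246)²) = 258586362791/(181260628092*((-305 - 246)²)) = 258586362791/(181260628092*((-551)²)) = (258586362791/181260628092)/303601 = (258586362791/181260628092)*(1/303601) = 258586362791/55030907949359292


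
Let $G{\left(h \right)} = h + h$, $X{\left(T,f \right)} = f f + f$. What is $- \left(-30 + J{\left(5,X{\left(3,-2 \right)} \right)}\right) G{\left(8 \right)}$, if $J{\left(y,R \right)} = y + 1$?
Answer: $384$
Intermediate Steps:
$X{\left(T,f \right)} = f + f^{2}$ ($X{\left(T,f \right)} = f^{2} + f = f + f^{2}$)
$J{\left(y,R \right)} = 1 + y$
$G{\left(h \right)} = 2 h$
$- \left(-30 + J{\left(5,X{\left(3,-2 \right)} \right)}\right) G{\left(8 \right)} = - \left(-30 + \left(1 + 5\right)\right) 2 \cdot 8 = - \left(-30 + 6\right) 16 = - \left(-24\right) 16 = \left(-1\right) \left(-384\right) = 384$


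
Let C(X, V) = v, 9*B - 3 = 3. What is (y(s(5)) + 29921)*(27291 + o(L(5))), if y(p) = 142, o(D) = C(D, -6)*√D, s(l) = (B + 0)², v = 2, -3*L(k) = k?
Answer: 820449333 + 20042*I*√15 ≈ 8.2045e+8 + 77622.0*I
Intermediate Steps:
B = ⅔ (B = ⅓ + (⅑)*3 = ⅓ + ⅓ = ⅔ ≈ 0.66667)
L(k) = -k/3
C(X, V) = 2
s(l) = 4/9 (s(l) = (⅔ + 0)² = (⅔)² = 4/9)
o(D) = 2*√D
(y(s(5)) + 29921)*(27291 + o(L(5))) = (142 + 29921)*(27291 + 2*√(-⅓*5)) = 30063*(27291 + 2*√(-5/3)) = 30063*(27291 + 2*(I*√15/3)) = 30063*(27291 + 2*I*√15/3) = 820449333 + 20042*I*√15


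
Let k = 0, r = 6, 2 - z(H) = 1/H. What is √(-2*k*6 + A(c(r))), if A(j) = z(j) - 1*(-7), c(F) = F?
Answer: √318/6 ≈ 2.9721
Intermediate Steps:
z(H) = 2 - 1/H
A(j) = 9 - 1/j (A(j) = (2 - 1/j) - 1*(-7) = (2 - 1/j) + 7 = 9 - 1/j)
√(-2*k*6 + A(c(r))) = √(-2*0*6 + (9 - 1/6)) = √(0*6 + (9 - 1*⅙)) = √(0 + (9 - ⅙)) = √(0 + 53/6) = √(53/6) = √318/6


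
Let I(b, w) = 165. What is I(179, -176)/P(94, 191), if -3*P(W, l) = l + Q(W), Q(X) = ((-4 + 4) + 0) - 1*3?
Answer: -495/188 ≈ -2.6330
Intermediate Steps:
Q(X) = -3 (Q(X) = (0 + 0) - 3 = 0 - 3 = -3)
P(W, l) = 1 - l/3 (P(W, l) = -(l - 3)/3 = -(-3 + l)/3 = 1 - l/3)
I(179, -176)/P(94, 191) = 165/(1 - 1/3*191) = 165/(1 - 191/3) = 165/(-188/3) = 165*(-3/188) = -495/188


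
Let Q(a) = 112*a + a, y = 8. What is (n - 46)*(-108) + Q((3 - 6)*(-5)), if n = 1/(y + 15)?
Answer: 153141/23 ≈ 6658.3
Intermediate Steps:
Q(a) = 113*a
n = 1/23 (n = 1/(8 + 15) = 1/23 ≈ 0.043478)
(n - 46)*(-108) + Q((3 - 6)*(-5)) = (1/23 - 46)*(-108) + 113*((3 - 6)*(-5)) = -1057/23*(-108) + 113*(-3*(-5)) = 114156/23 + 113*15 = 114156/23 + 1695 = 153141/23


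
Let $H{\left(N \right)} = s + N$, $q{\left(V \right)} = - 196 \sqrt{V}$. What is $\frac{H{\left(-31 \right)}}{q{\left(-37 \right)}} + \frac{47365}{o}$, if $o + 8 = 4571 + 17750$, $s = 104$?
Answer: $\frac{47365}{22313} + \frac{73 i \sqrt{37}}{7252} \approx 2.1228 + 0.06123 i$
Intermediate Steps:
$o = 22313$ ($o = -8 + \left(4571 + 17750\right) = -8 + 22321 = 22313$)
$H{\left(N \right)} = 104 + N$
$\frac{H{\left(-31 \right)}}{q{\left(-37 \right)}} + \frac{47365}{o} = \frac{104 - 31}{\left(-196\right) \sqrt{-37}} + \frac{47365}{22313} = \frac{73}{\left(-196\right) i \sqrt{37}} + 47365 \cdot \frac{1}{22313} = \frac{73}{\left(-196\right) i \sqrt{37}} + \frac{47365}{22313} = 73 \frac{i \sqrt{37}}{7252} + \frac{47365}{22313} = \frac{73 i \sqrt{37}}{7252} + \frac{47365}{22313} = \frac{47365}{22313} + \frac{73 i \sqrt{37}}{7252}$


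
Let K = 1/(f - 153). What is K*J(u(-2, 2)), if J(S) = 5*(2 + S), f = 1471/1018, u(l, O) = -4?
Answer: 10180/154283 ≈ 0.065983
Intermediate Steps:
f = 1471/1018 (f = 1471*(1/1018) = 1471/1018 ≈ 1.4450)
J(S) = 10 + 5*S
K = -1018/154283 (K = 1/(1471/1018 - 153) = 1/(-154283/1018) = -1018/154283 ≈ -0.0065983)
K*J(u(-2, 2)) = -1018*(10 + 5*(-4))/154283 = -1018*(10 - 20)/154283 = -1018/154283*(-10) = 10180/154283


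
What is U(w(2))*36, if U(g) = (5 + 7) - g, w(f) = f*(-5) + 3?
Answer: 684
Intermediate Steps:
w(f) = 3 - 5*f (w(f) = -5*f + 3 = 3 - 5*f)
U(g) = 12 - g
U(w(2))*36 = (12 - (3 - 5*2))*36 = (12 - (3 - 10))*36 = (12 - 1*(-7))*36 = (12 + 7)*36 = 19*36 = 684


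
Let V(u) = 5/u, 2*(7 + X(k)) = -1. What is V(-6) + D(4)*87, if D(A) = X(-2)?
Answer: -1960/3 ≈ -653.33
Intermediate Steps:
X(k) = -15/2 (X(k) = -7 + (½)*(-1) = -7 - ½ = -15/2)
D(A) = -15/2
V(-6) + D(4)*87 = 5/(-6) - 15/2*87 = 5*(-⅙) - 1305/2 = -⅚ - 1305/2 = -1960/3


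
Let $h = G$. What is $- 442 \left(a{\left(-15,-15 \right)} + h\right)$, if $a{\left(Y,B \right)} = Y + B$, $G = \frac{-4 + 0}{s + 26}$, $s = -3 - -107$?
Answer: $\frac{66368}{5} \approx 13274.0$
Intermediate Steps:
$s = 104$ ($s = -3 + 107 = 104$)
$G = - \frac{2}{65}$ ($G = \frac{-4 + 0}{104 + 26} = - \frac{4}{130} = \left(-4\right) \frac{1}{130} = - \frac{2}{65} \approx -0.030769$)
$a{\left(Y,B \right)} = B + Y$
$h = - \frac{2}{65} \approx -0.030769$
$- 442 \left(a{\left(-15,-15 \right)} + h\right) = - 442 \left(\left(-15 - 15\right) - \frac{2}{65}\right) = - 442 \left(-30 - \frac{2}{65}\right) = \left(-442\right) \left(- \frac{1952}{65}\right) = \frac{66368}{5}$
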